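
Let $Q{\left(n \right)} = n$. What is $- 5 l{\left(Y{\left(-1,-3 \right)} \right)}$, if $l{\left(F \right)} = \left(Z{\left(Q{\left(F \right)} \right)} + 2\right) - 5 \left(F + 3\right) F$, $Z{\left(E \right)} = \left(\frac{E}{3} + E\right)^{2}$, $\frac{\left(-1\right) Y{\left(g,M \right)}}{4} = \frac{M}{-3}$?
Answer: $\frac{27400}{9} \approx 3044.4$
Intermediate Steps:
$Y{\left(g,M \right)} = \frac{4 M}{3}$ ($Y{\left(g,M \right)} = - 4 \frac{M}{-3} = - 4 M \left(- \frac{1}{3}\right) = - 4 \left(- \frac{M}{3}\right) = \frac{4 M}{3}$)
$Z{\left(E \right)} = \frac{16 E^{2}}{9}$ ($Z{\left(E \right)} = \left(E \frac{1}{3} + E\right)^{2} = \left(\frac{E}{3} + E\right)^{2} = \left(\frac{4 E}{3}\right)^{2} = \frac{16 E^{2}}{9}$)
$l{\left(F \right)} = F \left(-15 - 5 F\right) \left(2 + \frac{16 F^{2}}{9}\right)$ ($l{\left(F \right)} = \left(\frac{16 F^{2}}{9} + 2\right) - 5 \left(F + 3\right) F = \left(2 + \frac{16 F^{2}}{9}\right) - 5 \left(3 + F\right) F = \left(2 + \frac{16 F^{2}}{9}\right) \left(-15 - 5 F\right) F = \left(2 + \frac{16 F^{2}}{9}\right) F \left(-15 - 5 F\right) = F \left(-15 - 5 F\right) \left(2 + \frac{16 F^{2}}{9}\right)$)
$- 5 l{\left(Y{\left(-1,-3 \right)} \right)} = - 5 \left(- \frac{10 \cdot \frac{4}{3} \left(-3\right) \left(27 + 8 \left(\frac{4}{3} \left(-3\right)\right)^{3} + 9 \cdot \frac{4}{3} \left(-3\right) + 24 \left(\frac{4}{3} \left(-3\right)\right)^{2}\right)}{9}\right) = - 5 \left(\left(- \frac{10}{9}\right) \left(-4\right) \left(27 + 8 \left(-4\right)^{3} + 9 \left(-4\right) + 24 \left(-4\right)^{2}\right)\right) = - 5 \left(\left(- \frac{10}{9}\right) \left(-4\right) \left(27 + 8 \left(-64\right) - 36 + 24 \cdot 16\right)\right) = - 5 \left(\left(- \frac{10}{9}\right) \left(-4\right) \left(27 - 512 - 36 + 384\right)\right) = - 5 \left(\left(- \frac{10}{9}\right) \left(-4\right) \left(-137\right)\right) = \left(-5\right) \left(- \frac{5480}{9}\right) = \frac{27400}{9}$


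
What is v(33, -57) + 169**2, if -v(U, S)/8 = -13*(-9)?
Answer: 27625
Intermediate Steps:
v(U, S) = -936 (v(U, S) = -(-8)*13*(-9) = -(-8)*(-117) = -8*117 = -936)
v(33, -57) + 169**2 = -936 + 169**2 = -936 + 28561 = 27625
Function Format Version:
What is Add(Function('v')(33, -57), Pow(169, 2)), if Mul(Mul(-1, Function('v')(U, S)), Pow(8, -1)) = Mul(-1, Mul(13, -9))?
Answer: 27625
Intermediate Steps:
Function('v')(U, S) = -936 (Function('v')(U, S) = Mul(-8, Mul(-1, Mul(13, -9))) = Mul(-8, Mul(-1, -117)) = Mul(-8, 117) = -936)
Add(Function('v')(33, -57), Pow(169, 2)) = Add(-936, Pow(169, 2)) = Add(-936, 28561) = 27625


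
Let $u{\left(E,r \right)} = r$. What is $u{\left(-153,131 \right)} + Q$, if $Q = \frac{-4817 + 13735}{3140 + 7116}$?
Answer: $\frac{676227}{5128} \approx 131.87$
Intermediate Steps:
$Q = \frac{4459}{5128}$ ($Q = \frac{8918}{10256} = 8918 \cdot \frac{1}{10256} = \frac{4459}{5128} \approx 0.86954$)
$u{\left(-153,131 \right)} + Q = 131 + \frac{4459}{5128} = \frac{676227}{5128}$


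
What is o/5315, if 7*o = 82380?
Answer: 16476/7441 ≈ 2.2142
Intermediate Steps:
o = 82380/7 (o = (1/7)*82380 = 82380/7 ≈ 11769.)
o/5315 = (82380/7)/5315 = (82380/7)*(1/5315) = 16476/7441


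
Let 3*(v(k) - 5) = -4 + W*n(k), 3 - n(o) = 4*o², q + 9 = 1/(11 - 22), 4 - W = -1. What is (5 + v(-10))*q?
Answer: 65300/11 ≈ 5936.4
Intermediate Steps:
W = 5 (W = 4 - 1*(-1) = 4 + 1 = 5)
q = -100/11 (q = -9 + 1/(11 - 22) = -9 + 1/(-11) = -9 - 1/11 = -100/11 ≈ -9.0909)
n(o) = 3 - 4*o²
v(k) = 26/3 - 20*k²/3 (v(k) = 5 + (-4 + 5*(3 - 4*k²))/3 = 5 + (-4 + (15 - 20*k²))/3 = 5 + (11 - 20*k²)/3 = 5 + (11/3 - 20*k²/3) = 26/3 - 20*k²/3)
(5 + v(-10))*q = (5 + (26/3 - 20/3*(-10)²))*(-100/11) = (5 + (26/3 - 20/3*100))*(-100/11) = (5 + (26/3 - 2000/3))*(-100/11) = (5 - 658)*(-100/11) = -653*(-100/11) = 65300/11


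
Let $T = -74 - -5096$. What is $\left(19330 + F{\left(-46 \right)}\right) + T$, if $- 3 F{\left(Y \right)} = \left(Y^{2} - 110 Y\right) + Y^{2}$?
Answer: $\frac{63764}{3} \approx 21255.0$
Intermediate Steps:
$F{\left(Y \right)} = - \frac{2 Y^{2}}{3} + \frac{110 Y}{3}$ ($F{\left(Y \right)} = - \frac{\left(Y^{2} - 110 Y\right) + Y^{2}}{3} = - \frac{- 110 Y + 2 Y^{2}}{3} = - \frac{2 Y^{2}}{3} + \frac{110 Y}{3}$)
$T = 5022$ ($T = -74 + 5096 = 5022$)
$\left(19330 + F{\left(-46 \right)}\right) + T = \left(19330 + \frac{2}{3} \left(-46\right) \left(55 - -46\right)\right) + 5022 = \left(19330 + \frac{2}{3} \left(-46\right) \left(55 + 46\right)\right) + 5022 = \left(19330 + \frac{2}{3} \left(-46\right) 101\right) + 5022 = \left(19330 - \frac{9292}{3}\right) + 5022 = \frac{48698}{3} + 5022 = \frac{63764}{3}$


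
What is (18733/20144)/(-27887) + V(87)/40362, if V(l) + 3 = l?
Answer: 1105509043/539847254608 ≈ 0.0020478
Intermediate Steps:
V(l) = -3 + l
(18733/20144)/(-27887) + V(87)/40362 = (18733/20144)/(-27887) + (-3 + 87)/40362 = (18733*(1/20144))*(-1/27887) + 84*(1/40362) = (18733/20144)*(-1/27887) + 2/961 = -18733/561755728 + 2/961 = 1105509043/539847254608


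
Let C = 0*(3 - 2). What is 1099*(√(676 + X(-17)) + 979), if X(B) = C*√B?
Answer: 1104495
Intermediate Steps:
C = 0 (C = 0*1 = 0)
X(B) = 0 (X(B) = 0*√B = 0)
1099*(√(676 + X(-17)) + 979) = 1099*(√(676 + 0) + 979) = 1099*(√676 + 979) = 1099*(26 + 979) = 1099*1005 = 1104495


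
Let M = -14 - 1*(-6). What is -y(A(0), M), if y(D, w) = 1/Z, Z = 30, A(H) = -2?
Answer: -1/30 ≈ -0.033333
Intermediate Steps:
M = -8 (M = -14 + 6 = -8)
y(D, w) = 1/30
-y(A(0), M) = -1*1/30 = -1/30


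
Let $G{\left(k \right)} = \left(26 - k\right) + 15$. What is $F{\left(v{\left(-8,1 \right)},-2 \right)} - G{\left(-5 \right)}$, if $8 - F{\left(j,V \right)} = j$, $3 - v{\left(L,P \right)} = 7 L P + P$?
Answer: $-96$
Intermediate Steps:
$v{\left(L,P \right)} = 3 - P - 7 L P$ ($v{\left(L,P \right)} = 3 - \left(7 L P + P\right) = 3 - \left(P + 7 L P\right) = 3 - P - 7 L P$)
$F{\left(j,V \right)} = 8 - j$
$G{\left(k \right)} = 41 - k$
$F{\left(v{\left(-8,1 \right)},-2 \right)} - G{\left(-5 \right)} = \left(8 - \left(3 - 1 - \left(-56\right) 1\right)\right) - \left(41 - -5\right) = \left(8 - \left(3 - 1 + 56\right)\right) - \left(41 + 5\right) = \left(8 - 58\right) - 46 = -50 - 46 = -96$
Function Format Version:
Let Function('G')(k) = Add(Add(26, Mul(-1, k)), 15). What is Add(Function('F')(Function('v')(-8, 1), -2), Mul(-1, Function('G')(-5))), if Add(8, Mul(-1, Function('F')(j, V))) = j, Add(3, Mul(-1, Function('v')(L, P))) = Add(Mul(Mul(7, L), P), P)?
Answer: -96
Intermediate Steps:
Function('v')(L, P) = Add(3, Mul(-1, P), Mul(-7, L, P)) (Function('v')(L, P) = Add(3, Mul(-1, Add(Mul(Mul(7, L), P), P))) = Add(3, Mul(-1, Add(Mul(7, L, P), P))) = Add(3, Mul(-1, Add(P, Mul(7, L, P)))) = Add(3, Add(Mul(-1, P), Mul(-7, L, P))) = Add(3, Mul(-1, P), Mul(-7, L, P)))
Function('F')(j, V) = Add(8, Mul(-1, j))
Function('G')(k) = Add(41, Mul(-1, k))
Add(Function('F')(Function('v')(-8, 1), -2), Mul(-1, Function('G')(-5))) = Add(Add(8, Mul(-1, Add(3, Mul(-1, 1), Mul(-7, -8, 1)))), Mul(-1, Add(41, Mul(-1, -5)))) = Add(Add(8, Mul(-1, Add(3, -1, 56))), Mul(-1, Add(41, 5))) = Add(Add(8, Mul(-1, 58)), Mul(-1, 46)) = Add(Add(8, -58), -46) = Add(-50, -46) = -96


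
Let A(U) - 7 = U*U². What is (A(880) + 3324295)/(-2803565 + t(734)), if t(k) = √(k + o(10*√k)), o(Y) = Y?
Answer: -684796302/(2803565 - √(734 + 10*√734)) ≈ -244.26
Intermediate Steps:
A(U) = 7 + U³ (A(U) = 7 + U*U² = 7 + U³)
t(k) = √(k + 10*√k)
(A(880) + 3324295)/(-2803565 + t(734)) = ((7 + 880³) + 3324295)/(-2803565 + √(734 + 10*√734)) = ((7 + 681472000) + 3324295)/(-2803565 + √(734 + 10*√734)) = (681472007 + 3324295)/(-2803565 + √(734 + 10*√734)) = 684796302/(-2803565 + √(734 + 10*√734))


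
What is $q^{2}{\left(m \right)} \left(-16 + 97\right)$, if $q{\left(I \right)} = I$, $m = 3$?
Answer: $729$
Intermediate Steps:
$q^{2}{\left(m \right)} \left(-16 + 97\right) = 3^{2} \left(-16 + 97\right) = 9 \cdot 81 = 729$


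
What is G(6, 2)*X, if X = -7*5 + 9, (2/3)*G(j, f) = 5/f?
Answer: -195/2 ≈ -97.500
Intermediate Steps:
G(j, f) = 15/(2*f) (G(j, f) = 3*(5/f)/2 = 15/(2*f))
X = -26 (X = -35 + 9 = -26)
G(6, 2)*X = ((15/2)/2)*(-26) = ((15/2)*(½))*(-26) = (15/4)*(-26) = -195/2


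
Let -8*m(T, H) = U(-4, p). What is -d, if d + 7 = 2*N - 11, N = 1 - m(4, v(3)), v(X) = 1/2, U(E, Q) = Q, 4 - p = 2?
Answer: 31/2 ≈ 15.500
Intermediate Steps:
p = 2 (p = 4 - 1*2 = 4 - 2 = 2)
v(X) = 1/2
m(T, H) = -1/4 (m(T, H) = -1/8*2 = -1/4)
N = 5/4 (N = 1 - 1*(-1/4) = 1 + 1/4 = 5/4 ≈ 1.2500)
d = -31/2 (d = -7 + (2*(5/4) - 11) = -7 + (5/2 - 11) = -7 - 17/2 = -31/2 ≈ -15.500)
-d = -1*(-31/2) = 31/2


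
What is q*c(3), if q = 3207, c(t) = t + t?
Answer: 19242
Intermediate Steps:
c(t) = 2*t
q*c(3) = 3207*(2*3) = 3207*6 = 19242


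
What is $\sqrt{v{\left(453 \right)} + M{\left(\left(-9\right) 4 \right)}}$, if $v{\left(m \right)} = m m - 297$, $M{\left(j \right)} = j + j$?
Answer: $6 \sqrt{5690} \approx 452.59$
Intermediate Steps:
$M{\left(j \right)} = 2 j$
$v{\left(m \right)} = -297 + m^{2}$ ($v{\left(m \right)} = m^{2} - 297 = -297 + m^{2}$)
$\sqrt{v{\left(453 \right)} + M{\left(\left(-9\right) 4 \right)}} = \sqrt{\left(-297 + 453^{2}\right) + 2 \left(\left(-9\right) 4\right)} = \sqrt{\left(-297 + 205209\right) + 2 \left(-36\right)} = \sqrt{204912 - 72} = \sqrt{204840} = 6 \sqrt{5690}$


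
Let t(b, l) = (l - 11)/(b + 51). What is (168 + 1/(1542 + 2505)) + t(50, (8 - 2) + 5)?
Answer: 679897/4047 ≈ 168.00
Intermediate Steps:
t(b, l) = (-11 + l)/(51 + b)
(168 + 1/(1542 + 2505)) + t(50, (8 - 2) + 5) = (168 + 1/(1542 + 2505)) + (-11 + ((8 - 2) + 5))/(51 + 50) = (168 + 1/4047) + (-11 + (6 + 5))/101 = (168 + 1/4047) + (-11 + 11)/101 = 679897/4047 + (1/101)*0 = 679897/4047 + 0 = 679897/4047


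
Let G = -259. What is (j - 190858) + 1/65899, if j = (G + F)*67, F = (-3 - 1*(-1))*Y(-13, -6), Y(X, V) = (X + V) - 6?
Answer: -13500135038/65899 ≈ -2.0486e+5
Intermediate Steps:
Y(X, V) = -6 + V + X (Y(X, V) = (V + X) - 6 = -6 + V + X)
F = 50 (F = (-3 - 1*(-1))*(-6 - 6 - 13) = (-3 + 1)*(-25) = -2*(-25) = 50)
j = -14003 (j = (-259 + 50)*67 = -209*67 = -14003)
(j - 190858) + 1/65899 = (-14003 - 190858) + 1/65899 = -204861 + 1/65899 = -13500135038/65899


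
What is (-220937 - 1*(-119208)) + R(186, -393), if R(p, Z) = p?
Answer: -101543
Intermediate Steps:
(-220937 - 1*(-119208)) + R(186, -393) = (-220937 - 1*(-119208)) + 186 = (-220937 + 119208) + 186 = -101729 + 186 = -101543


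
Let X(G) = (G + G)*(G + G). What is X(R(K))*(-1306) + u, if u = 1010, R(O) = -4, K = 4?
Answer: -82574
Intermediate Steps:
X(G) = 4*G² (X(G) = (2*G)*(2*G) = 4*G²)
X(R(K))*(-1306) + u = (4*(-4)²)*(-1306) + 1010 = (4*16)*(-1306) + 1010 = 64*(-1306) + 1010 = -83584 + 1010 = -82574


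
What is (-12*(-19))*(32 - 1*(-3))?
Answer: 7980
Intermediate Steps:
(-12*(-19))*(32 - 1*(-3)) = 228*(32 + 3) = 228*35 = 7980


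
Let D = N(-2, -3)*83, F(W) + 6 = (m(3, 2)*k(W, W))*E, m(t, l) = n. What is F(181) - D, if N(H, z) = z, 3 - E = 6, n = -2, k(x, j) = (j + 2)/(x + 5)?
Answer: 7716/31 ≈ 248.90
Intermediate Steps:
k(x, j) = (2 + j)/(5 + x)
E = -3 (E = 3 - 1*6 = 3 - 6 = -3)
m(t, l) = -2
F(W) = -6 + 6*(2 + W)/(5 + W) (F(W) = -6 - 2*(2 + W)/(5 + W)*(-3) = -6 + 6*(2 + W)/(5 + W))
D = -249 (D = -3*83 = -249)
F(181) - D = -18/(5 + 181) - 1*(-249) = -18/186 + 249 = -18*1/186 + 249 = -3/31 + 249 = 7716/31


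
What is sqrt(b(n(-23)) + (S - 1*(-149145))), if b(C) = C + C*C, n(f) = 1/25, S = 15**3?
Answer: sqrt(95325026)/25 ≈ 390.54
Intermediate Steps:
S = 3375
n(f) = 1/25
b(C) = C + C**2
sqrt(b(n(-23)) + (S - 1*(-149145))) = sqrt((1 + 1/25)/25 + (3375 - 1*(-149145))) = sqrt((1/25)*(26/25) + (3375 + 149145)) = sqrt(26/625 + 152520) = sqrt(95325026/625) = sqrt(95325026)/25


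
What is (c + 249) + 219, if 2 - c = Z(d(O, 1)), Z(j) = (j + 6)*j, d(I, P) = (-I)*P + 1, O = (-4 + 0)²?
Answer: 335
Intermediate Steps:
O = 16 (O = (-4)² = 16)
d(I, P) = 1 - I*P (d(I, P) = -I*P + 1 = 1 - I*P)
Z(j) = j*(6 + j) (Z(j) = (6 + j)*j = j*(6 + j))
c = -133 (c = 2 - (1 - 1*16*1)*(6 + (1 - 1*16*1)) = 2 - (1 - 16)*(6 + (1 - 16)) = 2 - (-15)*(6 - 15) = 2 - (-15)*(-9) = 2 - 1*135 = 2 - 135 = -133)
(c + 249) + 219 = (-133 + 249) + 219 = 116 + 219 = 335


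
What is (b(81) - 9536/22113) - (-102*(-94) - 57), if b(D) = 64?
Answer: -209353307/22113 ≈ -9467.4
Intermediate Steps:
(b(81) - 9536/22113) - (-102*(-94) - 57) = (64 - 9536/22113) - (-102*(-94) - 57) = (64 - 9536*1/22113) - (9588 - 57) = (64 - 9536/22113) - 1*9531 = 1405696/22113 - 9531 = -209353307/22113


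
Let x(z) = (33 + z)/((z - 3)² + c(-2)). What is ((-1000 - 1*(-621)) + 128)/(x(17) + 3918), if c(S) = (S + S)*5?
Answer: -22088/344809 ≈ -0.064059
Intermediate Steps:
c(S) = 10*S (c(S) = (2*S)*5 = 10*S)
x(z) = (33 + z)/(-20 + (-3 + z)²) (x(z) = (33 + z)/((z - 3)² + 10*(-2)) = (33 + z)/((-3 + z)² - 20) = (33 + z)/(-20 + (-3 + z)²))
((-1000 - 1*(-621)) + 128)/(x(17) + 3918) = ((-1000 - 1*(-621)) + 128)/((33 + 17)/(-20 + (-3 + 17)²) + 3918) = ((-1000 + 621) + 128)/(50/(-20 + 14²) + 3918) = (-379 + 128)/(50/(-20 + 196) + 3918) = -251/(50/176 + 3918) = -251/((1/176)*50 + 3918) = -251/(25/88 + 3918) = -251/344809/88 = -251*88/344809 = -22088/344809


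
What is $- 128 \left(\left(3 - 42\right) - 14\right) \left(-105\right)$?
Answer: $-712320$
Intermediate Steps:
$- 128 \left(\left(3 - 42\right) - 14\right) \left(-105\right) = - 128 \left(-39 - 14\right) \left(-105\right) = \left(-128\right) \left(-53\right) \left(-105\right) = 6784 \left(-105\right) = -712320$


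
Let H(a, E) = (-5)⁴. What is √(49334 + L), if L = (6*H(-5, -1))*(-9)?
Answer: 4*√974 ≈ 124.84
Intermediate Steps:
H(a, E) = 625
L = -33750 (L = (6*625)*(-9) = 3750*(-9) = -33750)
√(49334 + L) = √(49334 - 33750) = √15584 = 4*√974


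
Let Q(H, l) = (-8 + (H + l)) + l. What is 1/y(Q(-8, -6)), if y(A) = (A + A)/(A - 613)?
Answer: 641/56 ≈ 11.446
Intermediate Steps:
Q(H, l) = -8 + H + 2*l (Q(H, l) = (-8 + H + l) + l = -8 + H + 2*l)
y(A) = 2*A/(-613 + A) (y(A) = (2*A)/(-613 + A) = 2*A/(-613 + A))
1/y(Q(-8, -6)) = 1/(2*(-8 - 8 + 2*(-6))/(-613 + (-8 - 8 + 2*(-6)))) = 1/(2*(-8 - 8 - 12)/(-613 + (-8 - 8 - 12))) = 1/(2*(-28)/(-613 - 28)) = 1/(2*(-28)/(-641)) = 1/(2*(-28)*(-1/641)) = 1/(56/641) = 641/56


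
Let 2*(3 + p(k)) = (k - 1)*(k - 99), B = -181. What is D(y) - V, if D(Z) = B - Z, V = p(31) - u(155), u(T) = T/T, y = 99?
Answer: 744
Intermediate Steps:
p(k) = -3 + (-1 + k)*(-99 + k)/2 (p(k) = -3 + ((k - 1)*(k - 99))/2 = -3 + ((-1 + k)*(-99 + k))/2 = -3 + (-1 + k)*(-99 + k)/2)
u(T) = 1
V = -1024 (V = (93/2 + (½)*31² - 50*31) - 1*1 = (93/2 + (½)*961 - 1550) - 1 = (93/2 + 961/2 - 1550) - 1 = -1023 - 1 = -1024)
D(Z) = -181 - Z
D(y) - V = (-181 - 1*99) - 1*(-1024) = (-181 - 99) + 1024 = -280 + 1024 = 744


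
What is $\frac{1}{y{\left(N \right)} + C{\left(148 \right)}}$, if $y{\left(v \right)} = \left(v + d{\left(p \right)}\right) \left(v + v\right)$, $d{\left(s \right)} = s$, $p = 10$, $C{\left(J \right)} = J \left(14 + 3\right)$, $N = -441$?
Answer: $\frac{1}{382658} \approx 2.6133 \cdot 10^{-6}$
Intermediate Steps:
$C{\left(J \right)} = 17 J$ ($C{\left(J \right)} = J 17 = 17 J$)
$y{\left(v \right)} = 2 v \left(10 + v\right)$ ($y{\left(v \right)} = \left(v + 10\right) \left(v + v\right) = \left(10 + v\right) 2 v = 2 v \left(10 + v\right)$)
$\frac{1}{y{\left(N \right)} + C{\left(148 \right)}} = \frac{1}{2 \left(-441\right) \left(10 - 441\right) + 17 \cdot 148} = \frac{1}{2 \left(-441\right) \left(-431\right) + 2516} = \frac{1}{380142 + 2516} = \frac{1}{382658}$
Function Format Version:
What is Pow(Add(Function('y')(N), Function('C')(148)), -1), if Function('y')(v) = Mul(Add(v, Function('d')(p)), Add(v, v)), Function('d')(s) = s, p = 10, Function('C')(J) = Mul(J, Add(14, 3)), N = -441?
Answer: Rational(1, 382658) ≈ 2.6133e-6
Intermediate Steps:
Function('C')(J) = Mul(17, J) (Function('C')(J) = Mul(J, 17) = Mul(17, J))
Function('y')(v) = Mul(2, v, Add(10, v)) (Function('y')(v) = Mul(Add(v, 10), Add(v, v)) = Mul(Add(10, v), Mul(2, v)) = Mul(2, v, Add(10, v)))
Pow(Add(Function('y')(N), Function('C')(148)), -1) = Pow(Add(Mul(2, -441, Add(10, -441)), Mul(17, 148)), -1) = Pow(Add(Mul(2, -441, -431), 2516), -1) = Pow(Add(380142, 2516), -1) = Pow(382658, -1) = Rational(1, 382658)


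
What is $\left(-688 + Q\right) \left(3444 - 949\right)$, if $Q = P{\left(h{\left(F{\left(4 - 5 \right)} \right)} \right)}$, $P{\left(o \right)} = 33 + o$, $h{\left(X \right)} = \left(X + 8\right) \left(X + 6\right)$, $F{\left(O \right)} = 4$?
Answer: $-1334825$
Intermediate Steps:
$h{\left(X \right)} = \left(6 + X\right) \left(8 + X\right)$ ($h{\left(X \right)} = \left(8 + X\right) \left(6 + X\right) = \left(6 + X\right) \left(8 + X\right)$)
$Q = 153$ ($Q = 33 + \left(48 + 4^{2} + 14 \cdot 4\right) = 33 + \left(48 + 16 + 56\right) = 33 + 120 = 153$)
$\left(-688 + Q\right) \left(3444 - 949\right) = \left(-688 + 153\right) \left(3444 - 949\right) = \left(-535\right) 2495 = -1334825$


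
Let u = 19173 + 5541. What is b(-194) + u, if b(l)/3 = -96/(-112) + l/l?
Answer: 173037/7 ≈ 24720.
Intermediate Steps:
b(l) = 39/7 (b(l) = 3*(-96/(-112) + l/l) = 3*(-96*(-1/112) + 1) = 3*(6/7 + 1) = 3*(13/7) = 39/7)
u = 24714
b(-194) + u = 39/7 + 24714 = 173037/7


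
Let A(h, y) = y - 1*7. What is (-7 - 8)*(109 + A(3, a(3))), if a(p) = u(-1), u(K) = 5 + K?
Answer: -1590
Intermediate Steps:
a(p) = 4 (a(p) = 5 - 1 = 4)
A(h, y) = -7 + y (A(h, y) = y - 7 = -7 + y)
(-7 - 8)*(109 + A(3, a(3))) = (-7 - 8)*(109 + (-7 + 4)) = -15*(109 - 3) = -15*106 = -1590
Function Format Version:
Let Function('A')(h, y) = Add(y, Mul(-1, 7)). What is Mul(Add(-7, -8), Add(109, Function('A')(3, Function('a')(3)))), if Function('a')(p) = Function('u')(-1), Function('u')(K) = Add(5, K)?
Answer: -1590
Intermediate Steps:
Function('a')(p) = 4 (Function('a')(p) = Add(5, -1) = 4)
Function('A')(h, y) = Add(-7, y) (Function('A')(h, y) = Add(y, -7) = Add(-7, y))
Mul(Add(-7, -8), Add(109, Function('A')(3, Function('a')(3)))) = Mul(Add(-7, -8), Add(109, Add(-7, 4))) = Mul(-15, Add(109, -3)) = Mul(-15, 106) = -1590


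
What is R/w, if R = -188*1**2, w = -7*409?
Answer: 188/2863 ≈ 0.065665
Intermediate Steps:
w = -2863
R = -188 (R = -188*1 = -188)
R/w = -188/(-2863) = -188*(-1/2863) = 188/2863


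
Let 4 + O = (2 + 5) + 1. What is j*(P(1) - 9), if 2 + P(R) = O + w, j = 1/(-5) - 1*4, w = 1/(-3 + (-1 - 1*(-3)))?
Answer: 168/5 ≈ 33.600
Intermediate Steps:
O = 4 (O = -4 + ((2 + 5) + 1) = -4 + (7 + 1) = -4 + 8 = 4)
w = -1 (w = 1/(-3 + (-1 + 3)) = 1/(-3 + 2) = 1/(-1) = -1)
j = -21/5 (j = -1/5 - 4 = -21/5 ≈ -4.2000)
P(R) = 1 (P(R) = -2 + (4 - 1) = -2 + 3 = 1)
j*(P(1) - 9) = -21*(1 - 9)/5 = -21/5*(-8) = 168/5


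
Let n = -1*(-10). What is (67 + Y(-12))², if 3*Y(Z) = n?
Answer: 44521/9 ≈ 4946.8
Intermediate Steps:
n = 10
Y(Z) = 10/3 (Y(Z) = (⅓)*10 = 10/3)
(67 + Y(-12))² = (67 + 10/3)² = (211/3)² = 44521/9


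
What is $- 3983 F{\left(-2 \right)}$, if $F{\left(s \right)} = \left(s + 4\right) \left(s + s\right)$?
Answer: $31864$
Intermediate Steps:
$F{\left(s \right)} = 2 s \left(4 + s\right)$ ($F{\left(s \right)} = \left(4 + s\right) 2 s = 2 s \left(4 + s\right)$)
$- 3983 F{\left(-2 \right)} = - 3983 \cdot 2 \left(-2\right) \left(4 - 2\right) = - 3983 \cdot 2 \left(-2\right) 2 = \left(-3983\right) \left(-8\right) = 31864$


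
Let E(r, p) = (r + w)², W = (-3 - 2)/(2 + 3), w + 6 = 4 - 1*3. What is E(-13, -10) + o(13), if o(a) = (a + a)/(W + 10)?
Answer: 2942/9 ≈ 326.89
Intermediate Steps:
w = -5 (w = -6 + (4 - 1*3) = -6 + (4 - 3) = -6 + 1 = -5)
W = -1 (W = -5/5 = -5*⅕ = -1)
o(a) = 2*a/9 (o(a) = (a + a)/(-1 + 10) = (2*a)/9 = (2*a)*(⅑) = 2*a/9)
E(r, p) = (-5 + r)² (E(r, p) = (r - 5)² = (-5 + r)²)
E(-13, -10) + o(13) = (-5 - 13)² + (2/9)*13 = (-18)² + 26/9 = 324 + 26/9 = 2942/9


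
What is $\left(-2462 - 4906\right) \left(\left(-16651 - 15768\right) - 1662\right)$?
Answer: $251108808$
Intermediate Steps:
$\left(-2462 - 4906\right) \left(\left(-16651 - 15768\right) - 1662\right) = - 7368 \left(\left(-16651 - 15768\right) - 1662\right) = - 7368 \left(-32419 - 1662\right) = \left(-7368\right) \left(-34081\right) = 251108808$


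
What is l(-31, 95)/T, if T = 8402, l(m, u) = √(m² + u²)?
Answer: √9986/8402 ≈ 0.011894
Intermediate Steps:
l(-31, 95)/T = √((-31)² + 95²)/8402 = √(961 + 9025)*(1/8402) = √9986*(1/8402) = √9986/8402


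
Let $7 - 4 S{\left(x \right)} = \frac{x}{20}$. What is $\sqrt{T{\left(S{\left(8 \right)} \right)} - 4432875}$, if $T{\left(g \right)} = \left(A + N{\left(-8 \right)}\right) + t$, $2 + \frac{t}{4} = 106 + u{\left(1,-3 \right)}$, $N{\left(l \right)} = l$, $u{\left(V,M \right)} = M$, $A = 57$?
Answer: $i \sqrt{4432422} \approx 2105.3 i$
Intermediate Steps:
$S{\left(x \right)} = \frac{7}{4} - \frac{x}{80}$ ($S{\left(x \right)} = \frac{7}{4} - \frac{x \frac{1}{20}}{4} = \frac{7}{4} - \frac{\frac{1}{20} x}{4} = \frac{7}{4} - \frac{x}{80}$)
$t = 404$ ($t = -8 + 4 \left(106 - 3\right) = -8 + 4 \cdot 103 = -8 + 412 = 404$)
$T{\left(g \right)} = 453$ ($T{\left(g \right)} = \left(57 - 8\right) + 404 = 49 + 404 = 453$)
$\sqrt{T{\left(S{\left(8 \right)} \right)} - 4432875} = \sqrt{453 - 4432875} = \sqrt{-4432422} = i \sqrt{4432422}$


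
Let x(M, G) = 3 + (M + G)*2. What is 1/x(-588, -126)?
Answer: -1/1425 ≈ -0.00070175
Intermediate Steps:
x(M, G) = 3 + 2*G + 2*M (x(M, G) = 3 + (G + M)*2 = 3 + (2*G + 2*M) = 3 + 2*G + 2*M)
1/x(-588, -126) = 1/(3 + 2*(-126) + 2*(-588)) = 1/(3 - 252 - 1176) = 1/(-1425) = -1/1425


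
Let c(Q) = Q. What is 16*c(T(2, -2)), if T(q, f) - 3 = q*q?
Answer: 112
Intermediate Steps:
T(q, f) = 3 + q² (T(q, f) = 3 + q*q = 3 + q²)
16*c(T(2, -2)) = 16*(3 + 2²) = 16*(3 + 4) = 16*7 = 112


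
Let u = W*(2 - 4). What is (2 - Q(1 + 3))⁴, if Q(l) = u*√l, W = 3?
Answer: 38416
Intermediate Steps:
u = -6 (u = 3*(2 - 4) = 3*(-2) = -6)
Q(l) = -6*√l
(2 - Q(1 + 3))⁴ = (2 - (-6)*√(1 + 3))⁴ = (2 - (-6)*√4)⁴ = (2 - (-6)*2)⁴ = (2 - 1*(-12))⁴ = (2 + 12)⁴ = 14⁴ = 38416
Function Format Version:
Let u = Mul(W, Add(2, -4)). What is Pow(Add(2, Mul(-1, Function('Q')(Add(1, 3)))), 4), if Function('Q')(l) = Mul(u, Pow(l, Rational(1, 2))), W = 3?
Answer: 38416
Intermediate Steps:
u = -6 (u = Mul(3, Add(2, -4)) = Mul(3, -2) = -6)
Function('Q')(l) = Mul(-6, Pow(l, Rational(1, 2)))
Pow(Add(2, Mul(-1, Function('Q')(Add(1, 3)))), 4) = Pow(Add(2, Mul(-1, Mul(-6, Pow(Add(1, 3), Rational(1, 2))))), 4) = Pow(Add(2, Mul(-1, Mul(-6, Pow(4, Rational(1, 2))))), 4) = Pow(Add(2, Mul(-1, Mul(-6, 2))), 4) = Pow(Add(2, Mul(-1, -12)), 4) = Pow(Add(2, 12), 4) = Pow(14, 4) = 38416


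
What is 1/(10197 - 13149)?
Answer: -1/2952 ≈ -0.00033875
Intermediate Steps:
1/(10197 - 13149) = 1/(-2952) = -1/2952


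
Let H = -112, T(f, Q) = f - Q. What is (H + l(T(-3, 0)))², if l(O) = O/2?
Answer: 51529/4 ≈ 12882.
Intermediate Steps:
l(O) = O/2 (l(O) = O*(½) = O/2)
(H + l(T(-3, 0)))² = (-112 + (-3 - 1*0)/2)² = (-112 + (-3 + 0)/2)² = (-112 + (½)*(-3))² = (-112 - 3/2)² = (-227/2)² = 51529/4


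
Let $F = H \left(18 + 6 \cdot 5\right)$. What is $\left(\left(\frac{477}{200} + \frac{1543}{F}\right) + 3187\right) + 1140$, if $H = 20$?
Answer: $\frac{20788763}{4800} \approx 4331.0$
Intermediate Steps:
$F = 960$ ($F = 20 \left(18 + 6 \cdot 5\right) = 20 \left(18 + 30\right) = 20 \cdot 48 = 960$)
$\left(\left(\frac{477}{200} + \frac{1543}{F}\right) + 3187\right) + 1140 = \left(\left(\frac{477}{200} + \frac{1543}{960}\right) + 3187\right) + 1140 = \left(\frac{19163}{4800} + 3187\right) + 1140 = \frac{15316763}{4800} + 1140 = \frac{20788763}{4800}$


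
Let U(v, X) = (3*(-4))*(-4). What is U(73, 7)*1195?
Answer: 57360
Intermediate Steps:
U(v, X) = 48 (U(v, X) = -12*(-4) = 48)
U(73, 7)*1195 = 48*1195 = 57360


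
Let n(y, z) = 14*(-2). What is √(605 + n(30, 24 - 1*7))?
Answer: √577 ≈ 24.021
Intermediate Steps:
n(y, z) = -28
√(605 + n(30, 24 - 1*7)) = √(605 - 28) = √577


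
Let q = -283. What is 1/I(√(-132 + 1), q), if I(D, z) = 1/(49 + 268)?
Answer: 317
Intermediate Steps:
I(D, z) = 1/317
1/I(√(-132 + 1), q) = 1/(1/317) = 317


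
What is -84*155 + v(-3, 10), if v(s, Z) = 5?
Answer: -13015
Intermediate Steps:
-84*155 + v(-3, 10) = -84*155 + 5 = -13020 + 5 = -13015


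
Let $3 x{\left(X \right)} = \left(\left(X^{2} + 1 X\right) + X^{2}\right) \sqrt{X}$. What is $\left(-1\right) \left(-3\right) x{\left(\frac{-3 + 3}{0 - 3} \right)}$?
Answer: $0$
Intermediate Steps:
$x{\left(X \right)} = \frac{\sqrt{X} \left(X + 2 X^{2}\right)}{3}$ ($x{\left(X \right)} = \frac{\left(\left(X^{2} + 1 X\right) + X^{2}\right) \sqrt{X}}{3} = \frac{\left(\left(X^{2} + X\right) + X^{2}\right) \sqrt{X}}{3} = \frac{\left(\left(X + X^{2}\right) + X^{2}\right) \sqrt{X}}{3} = \frac{\left(X + 2 X^{2}\right) \sqrt{X}}{3} = \frac{\sqrt{X} \left(X + 2 X^{2}\right)}{3}$)
$\left(-1\right) \left(-3\right) x{\left(\frac{-3 + 3}{0 - 3} \right)} = \left(-1\right) \left(-3\right) \frac{\left(\frac{-3 + 3}{0 - 3}\right)^{\frac{3}{2}} \left(1 + 2 \frac{-3 + 3}{0 - 3}\right)}{3} = 3 \frac{\left(\frac{0}{-3}\right)^{\frac{3}{2}} \left(1 + 2 \frac{0}{-3}\right)}{3} = 3 \frac{\left(0 \left(- \frac{1}{3}\right)\right)^{\frac{3}{2}} \left(1 + 2 \cdot 0 \left(- \frac{1}{3}\right)\right)}{3} = 3 \frac{0^{\frac{3}{2}} \left(1 + 2 \cdot 0\right)}{3} = 3 \cdot \frac{1}{3} \cdot 0 \left(1 + 0\right) = 3 \cdot \frac{1}{3} \cdot 0 \cdot 1 = 3 \cdot 0 = 0$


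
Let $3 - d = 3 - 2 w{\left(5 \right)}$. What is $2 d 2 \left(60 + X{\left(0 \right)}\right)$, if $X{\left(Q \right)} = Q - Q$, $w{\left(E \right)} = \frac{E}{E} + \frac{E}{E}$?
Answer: $960$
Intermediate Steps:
$w{\left(E \right)} = 2$ ($w{\left(E \right)} = 1 + 1 = 2$)
$X{\left(Q \right)} = 0$
$d = 4$ ($d = 3 - \left(3 - 4\right) = 3 - -1 = 3 + 1 = 4$)
$2 d 2 \left(60 + X{\left(0 \right)}\right) = 2 \cdot 4 \cdot 2 \left(60 + 0\right) = 8 \cdot 2 \cdot 60 = 16 \cdot 60 = 960$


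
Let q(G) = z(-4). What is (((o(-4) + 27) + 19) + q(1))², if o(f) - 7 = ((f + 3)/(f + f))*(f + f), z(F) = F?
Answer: 2304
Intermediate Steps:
q(G) = -4
o(f) = 10 + f (o(f) = 7 + ((f + 3)/(f + f))*(f + f) = 7 + ((3 + f)/((2*f)))*(2*f) = 7 + ((3 + f)*(1/(2*f)))*(2*f) = 7 + ((3 + f)/(2*f))*(2*f) = 7 + (3 + f) = 10 + f)
(((o(-4) + 27) + 19) + q(1))² = ((((10 - 4) + 27) + 19) - 4)² = (((6 + 27) + 19) - 4)² = ((33 + 19) - 4)² = (52 - 4)² = 48² = 2304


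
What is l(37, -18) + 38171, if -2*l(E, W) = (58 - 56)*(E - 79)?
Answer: 38213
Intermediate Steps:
l(E, W) = 79 - E (l(E, W) = -(58 - 56)*(E - 79)/2 = -(-79 + E) = -(-158 + 2*E)/2 = 79 - E)
l(37, -18) + 38171 = (79 - 1*37) + 38171 = (79 - 37) + 38171 = 42 + 38171 = 38213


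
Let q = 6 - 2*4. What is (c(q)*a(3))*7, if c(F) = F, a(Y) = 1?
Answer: -14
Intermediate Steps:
q = -2 (q = 6 - 8 = -2)
(c(q)*a(3))*7 = -2*1*7 = -2*7 = -14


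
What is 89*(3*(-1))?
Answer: -267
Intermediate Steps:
89*(3*(-1)) = 89*(-3) = -267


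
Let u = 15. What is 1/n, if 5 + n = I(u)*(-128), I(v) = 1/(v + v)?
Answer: -15/139 ≈ -0.10791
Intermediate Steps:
I(v) = 1/(2*v)
n = -139/15 (n = -5 + ((1/2)/15)*(-128) = -5 + ((1/2)*(1/15))*(-128) = -5 + (1/30)*(-128) = -5 - 64/15 = -139/15 ≈ -9.2667)
1/n = 1/(-139/15) = -15/139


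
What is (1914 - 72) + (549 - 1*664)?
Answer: 1727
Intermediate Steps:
(1914 - 72) + (549 - 1*664) = 1842 + (549 - 664) = 1842 - 115 = 1727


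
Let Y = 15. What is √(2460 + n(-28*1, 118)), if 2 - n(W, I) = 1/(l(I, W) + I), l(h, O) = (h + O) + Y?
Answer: 5*√4897303/223 ≈ 49.619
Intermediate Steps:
l(h, O) = 15 + O + h (l(h, O) = (h + O) + 15 = (O + h) + 15 = 15 + O + h)
n(W, I) = 2 - 1/(15 + W + 2*I) (n(W, I) = 2 - 1/((15 + W + I) + I) = 2 - 1/((15 + I + W) + I) = 2 - 1/(15 + W + 2*I))
√(2460 + n(-28*1, 118)) = √(2460 + (29 + 2*(-28*1) + 4*118)/(15 - 28*1 + 2*118)) = √(2460 + (29 + 2*(-28) + 472)/(15 - 28 + 236)) = √(2460 + (29 - 56 + 472)/223) = √(2460 + (1/223)*445) = √(2460 + 445/223) = √(549025/223) = 5*√4897303/223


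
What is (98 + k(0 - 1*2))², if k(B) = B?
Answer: 9216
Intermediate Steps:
(98 + k(0 - 1*2))² = (98 + (0 - 1*2))² = (98 + (0 - 2))² = (98 - 2)² = 96² = 9216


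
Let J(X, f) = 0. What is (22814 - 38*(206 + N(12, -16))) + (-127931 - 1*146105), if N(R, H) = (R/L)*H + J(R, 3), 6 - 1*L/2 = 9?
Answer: -260266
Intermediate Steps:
L = -6 (L = 12 - 2*9 = 12 - 18 = -6)
N(R, H) = -H*R/6 (N(R, H) = (R/(-6))*H + 0 = (R*(-⅙))*H + 0 = (-R/6)*H + 0 = -H*R/6 + 0 = -H*R/6)
(22814 - 38*(206 + N(12, -16))) + (-127931 - 1*146105) = (22814 - 38*(206 - ⅙*(-16)*12)) + (-127931 - 1*146105) = (22814 - 38*(206 + 32)) + (-127931 - 146105) = (22814 - 38*238) - 274036 = (22814 - 9044) - 274036 = 13770 - 274036 = -260266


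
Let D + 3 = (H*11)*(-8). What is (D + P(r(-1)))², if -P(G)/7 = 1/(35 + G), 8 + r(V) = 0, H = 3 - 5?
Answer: 21752896/729 ≈ 29839.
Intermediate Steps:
H = -2
r(V) = -8 (r(V) = -8 + 0 = -8)
D = 173 (D = -3 - 2*11*(-8) = -3 - 22*(-8) = -3 + 176 = 173)
P(G) = -7/(35 + G)
(D + P(r(-1)))² = (173 - 7/(35 - 8))² = (173 - 7/27)² = (4664/27)² = 21752896/729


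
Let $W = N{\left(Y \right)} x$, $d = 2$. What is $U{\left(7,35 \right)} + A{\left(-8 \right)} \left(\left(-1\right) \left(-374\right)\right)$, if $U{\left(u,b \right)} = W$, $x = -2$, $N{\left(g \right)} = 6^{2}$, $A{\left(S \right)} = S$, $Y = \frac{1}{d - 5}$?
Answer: $-3064$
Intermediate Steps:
$Y = - \frac{1}{3}$ ($Y = \frac{1}{2 - 5} = \frac{1}{-3} = - \frac{1}{3} \approx -0.33333$)
$N{\left(g \right)} = 36$
$W = -72$ ($W = 36 \left(-2\right) = -72$)
$U{\left(u,b \right)} = -72$
$U{\left(7,35 \right)} + A{\left(-8 \right)} \left(\left(-1\right) \left(-374\right)\right) = -72 - 8 \left(\left(-1\right) \left(-374\right)\right) = -72 - 2992 = -3064$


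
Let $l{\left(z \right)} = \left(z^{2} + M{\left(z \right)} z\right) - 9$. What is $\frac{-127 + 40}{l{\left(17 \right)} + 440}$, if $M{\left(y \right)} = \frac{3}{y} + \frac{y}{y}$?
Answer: $- \frac{87}{740} \approx -0.11757$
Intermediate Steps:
$M{\left(y \right)} = 1 + \frac{3}{y}$ ($M{\left(y \right)} = \frac{3}{y} + 1 = 1 + \frac{3}{y}$)
$l{\left(z \right)} = -6 + z + z^{2}$ ($l{\left(z \right)} = \left(z^{2} + \frac{3 + z}{z} z\right) - 9 = \left(z^{2} + \left(3 + z\right)\right) - 9 = \left(3 + z + z^{2}\right) - 9 = -6 + z + z^{2}$)
$\frac{-127 + 40}{l{\left(17 \right)} + 440} = \frac{-127 + 40}{\left(-6 + 17 + 17^{2}\right) + 440} = - \frac{87}{\left(-6 + 17 + 289\right) + 440} = - \frac{87}{300 + 440} = - \frac{87}{740}$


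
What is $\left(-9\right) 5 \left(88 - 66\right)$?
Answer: $-990$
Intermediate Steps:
$\left(-9\right) 5 \left(88 - 66\right) = \left(-45\right) 22 = -990$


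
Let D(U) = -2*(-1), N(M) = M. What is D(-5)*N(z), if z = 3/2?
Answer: 3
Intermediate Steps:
z = 3/2 (z = 3*(1/2) = 3/2 ≈ 1.5000)
D(U) = 2
D(-5)*N(z) = 2*(3/2) = 3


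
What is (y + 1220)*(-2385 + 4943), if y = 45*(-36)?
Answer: -1023200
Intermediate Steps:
y = -1620
(y + 1220)*(-2385 + 4943) = (-1620 + 1220)*(-2385 + 4943) = -400*2558 = -1023200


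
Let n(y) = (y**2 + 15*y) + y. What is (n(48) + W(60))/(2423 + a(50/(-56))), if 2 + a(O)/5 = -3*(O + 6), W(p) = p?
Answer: 87696/65419 ≈ 1.3405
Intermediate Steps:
n(y) = y**2 + 16*y
a(O) = -100 - 15*O (a(O) = -10 + 5*(-3*(O + 6)) = -10 + 5*(-3*(6 + O)) = -10 + 5*(-18 - 3*O) = -10 + (-90 - 15*O) = -100 - 15*O)
(n(48) + W(60))/(2423 + a(50/(-56))) = (48*(16 + 48) + 60)/(2423 + (-100 - 750/(-56))) = (48*64 + 60)/(2423 + (-100 - 750*(-1)/56)) = (3072 + 60)/(2423 + (-100 - 15*(-25/28))) = 3132/(2423 + (-100 + 375/28)) = 3132/(2423 - 2425/28) = 3132/(65419/28) = 3132*(28/65419) = 87696/65419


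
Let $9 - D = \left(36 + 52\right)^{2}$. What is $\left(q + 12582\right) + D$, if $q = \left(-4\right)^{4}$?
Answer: $5103$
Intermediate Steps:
$q = 256$
$D = -7735$ ($D = 9 - \left(36 + 52\right)^{2} = 9 - 88^{2} = 9 - 7744 = -7735$)
$\left(q + 12582\right) + D = \left(256 + 12582\right) - 7735 = 12838 - 7735 = 5103$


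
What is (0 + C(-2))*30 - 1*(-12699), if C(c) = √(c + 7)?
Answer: 12699 + 30*√5 ≈ 12766.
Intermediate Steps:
C(c) = √(7 + c)
(0 + C(-2))*30 - 1*(-12699) = (0 + √(7 - 2))*30 - 1*(-12699) = (0 + √5)*30 + 12699 = √5*30 + 12699 = 30*√5 + 12699 = 12699 + 30*√5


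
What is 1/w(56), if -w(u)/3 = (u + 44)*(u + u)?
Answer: -1/33600 ≈ -2.9762e-5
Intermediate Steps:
w(u) = -6*u*(44 + u) (w(u) = -3*(u + 44)*(u + u) = -3*(44 + u)*2*u = -6*u*(44 + u))
1/w(56) = 1/(-6*56*(44 + 56)) = 1/(-6*56*100) = 1/(-33600) = -1/33600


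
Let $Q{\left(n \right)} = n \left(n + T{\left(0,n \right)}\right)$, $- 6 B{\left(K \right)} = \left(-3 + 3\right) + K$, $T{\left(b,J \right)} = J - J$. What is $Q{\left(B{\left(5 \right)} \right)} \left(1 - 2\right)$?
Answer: $- \frac{25}{36} \approx -0.69444$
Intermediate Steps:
$T{\left(b,J \right)} = 0$
$B{\left(K \right)} = - \frac{K}{6}$ ($B{\left(K \right)} = - \frac{\left(-3 + 3\right) + K}{6} = - \frac{0 + K}{6} = - \frac{K}{6}$)
$Q{\left(n \right)} = n^{2}$ ($Q{\left(n \right)} = n \left(n + 0\right) = n n = n^{2}$)
$Q{\left(B{\left(5 \right)} \right)} \left(1 - 2\right) = \left(\left(- \frac{1}{6}\right) 5\right)^{2} \left(1 - 2\right) = \left(- \frac{5}{6}\right)^{2} \left(-1\right) = \frac{25}{36} \left(-1\right) = - \frac{25}{36}$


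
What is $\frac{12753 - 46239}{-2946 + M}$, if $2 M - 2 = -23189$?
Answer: $\frac{22324}{9693} \approx 2.3031$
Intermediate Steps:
$M = - \frac{23187}{2}$ ($M = 1 + \frac{1}{2} \left(-23189\right) = 1 - \frac{23189}{2} = - \frac{23187}{2} \approx -11594.0$)
$\frac{12753 - 46239}{-2946 + M} = \frac{12753 - 46239}{-2946 - \frac{23187}{2}} = - \frac{33486}{- \frac{29079}{2}} = \left(-33486\right) \left(- \frac{2}{29079}\right) = \frac{22324}{9693}$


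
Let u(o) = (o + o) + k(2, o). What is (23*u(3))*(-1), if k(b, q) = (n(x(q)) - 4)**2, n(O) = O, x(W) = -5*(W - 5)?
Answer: -966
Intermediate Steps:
x(W) = 25 - 5*W (x(W) = -5*(-5 + W) = 25 - 5*W)
k(b, q) = (21 - 5*q)**2 (k(b, q) = ((25 - 5*q) - 4)**2 = (21 - 5*q)**2)
u(o) = (-21 + 5*o)**2 + 2*o (u(o) = (o + o) + (-21 + 5*o)**2 = 2*o + (-21 + 5*o)**2 = (-21 + 5*o)**2 + 2*o)
(23*u(3))*(-1) = (23*((-21 + 5*3)**2 + 2*3))*(-1) = (23*((-21 + 15)**2 + 6))*(-1) = (23*((-6)**2 + 6))*(-1) = (23*(36 + 6))*(-1) = (23*42)*(-1) = 966*(-1) = -966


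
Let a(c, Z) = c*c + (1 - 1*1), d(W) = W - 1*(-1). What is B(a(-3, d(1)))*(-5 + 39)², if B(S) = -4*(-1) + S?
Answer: 15028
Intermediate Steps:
d(W) = 1 + W (d(W) = W + 1 = 1 + W)
a(c, Z) = c² (a(c, Z) = c² + (1 - 1) = c² + 0 = c²)
B(S) = 4 + S
B(a(-3, d(1)))*(-5 + 39)² = (4 + (-3)²)*(-5 + 39)² = (4 + 9)*34² = 13*1156 = 15028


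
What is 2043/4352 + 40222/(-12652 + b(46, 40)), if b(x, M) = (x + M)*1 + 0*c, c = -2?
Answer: -74686903/27343616 ≈ -2.7314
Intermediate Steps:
b(x, M) = M + x (b(x, M) = (x + M)*1 + 0*(-2) = (M + x)*1 + 0 = (M + x) + 0 = M + x)
2043/4352 + 40222/(-12652 + b(46, 40)) = 2043/4352 + 40222/(-12652 + (40 + 46)) = 2043*(1/4352) + 40222/(-12652 + 86) = 2043/4352 + 40222/(-12566) = 2043/4352 + 40222*(-1/12566) = 2043/4352 - 20111/6283 = -74686903/27343616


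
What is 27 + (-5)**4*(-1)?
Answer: -598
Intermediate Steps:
27 + (-5)**4*(-1) = 27 + 625*(-1) = 27 - 625 = -598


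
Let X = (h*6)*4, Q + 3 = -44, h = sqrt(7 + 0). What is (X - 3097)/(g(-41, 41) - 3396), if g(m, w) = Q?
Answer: 3097/3443 - 24*sqrt(7)/3443 ≈ 0.88106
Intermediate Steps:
h = sqrt(7) ≈ 2.6458
Q = -47 (Q = -3 - 44 = -47)
g(m, w) = -47
X = 24*sqrt(7) (X = (sqrt(7)*6)*4 = (6*sqrt(7))*4 = 24*sqrt(7) ≈ 63.498)
(X - 3097)/(g(-41, 41) - 3396) = (24*sqrt(7) - 3097)/(-47 - 3396) = (-3097 + 24*sqrt(7))/(-3443) = (-3097 + 24*sqrt(7))*(-1/3443) = 3097/3443 - 24*sqrt(7)/3443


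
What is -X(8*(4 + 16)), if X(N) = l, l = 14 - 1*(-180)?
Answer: -194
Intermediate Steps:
l = 194 (l = 14 + 180 = 194)
X(N) = 194
-X(8*(4 + 16)) = -1*194 = -194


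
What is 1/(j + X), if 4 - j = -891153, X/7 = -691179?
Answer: -1/3947096 ≈ -2.5335e-7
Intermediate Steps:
X = -4838253 (X = 7*(-691179) = -4838253)
j = 891157 (j = 4 - 1*(-891153) = 4 + 891153 = 891157)
1/(j + X) = 1/(891157 - 4838253) = 1/(-3947096) = -1/3947096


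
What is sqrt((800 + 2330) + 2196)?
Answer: sqrt(5326) ≈ 72.979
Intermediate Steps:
sqrt((800 + 2330) + 2196) = sqrt(3130 + 2196) = sqrt(5326)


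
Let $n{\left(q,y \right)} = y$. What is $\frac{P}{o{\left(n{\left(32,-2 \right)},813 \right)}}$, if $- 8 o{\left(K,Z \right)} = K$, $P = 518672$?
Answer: $2074688$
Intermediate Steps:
$o{\left(K,Z \right)} = - \frac{K}{8}$
$\frac{P}{o{\left(n{\left(32,-2 \right)},813 \right)}} = \frac{518672}{\left(- \frac{1}{8}\right) \left(-2\right)} = 518672 \frac{1}{\frac{1}{4}} = 518672 \cdot 4 = 2074688$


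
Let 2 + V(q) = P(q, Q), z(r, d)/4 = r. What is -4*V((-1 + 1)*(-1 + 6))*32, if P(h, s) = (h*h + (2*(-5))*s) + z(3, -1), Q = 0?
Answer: -1280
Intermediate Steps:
z(r, d) = 4*r
P(h, s) = 12 + h² - 10*s (P(h, s) = (h*h + (2*(-5))*s) + 4*3 = (h² - 10*s) + 12 = 12 + h² - 10*s)
V(q) = 10 + q² (V(q) = -2 + (12 + q² - 10*0) = -2 + (12 + q² + 0) = -2 + (12 + q²) = 10 + q²)
-4*V((-1 + 1)*(-1 + 6))*32 = -4*(10 + ((-1 + 1)*(-1 + 6))²)*32 = -4*(10 + (0*5)²)*32 = -4*(10 + 0²)*32 = -4*(10 + 0)*32 = -4*10*32 = -40*32 = -1280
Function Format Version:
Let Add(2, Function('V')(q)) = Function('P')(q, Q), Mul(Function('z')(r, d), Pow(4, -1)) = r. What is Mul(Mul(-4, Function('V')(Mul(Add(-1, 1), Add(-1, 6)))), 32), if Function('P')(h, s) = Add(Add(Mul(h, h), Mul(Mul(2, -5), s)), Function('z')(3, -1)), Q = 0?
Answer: -1280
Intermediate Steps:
Function('z')(r, d) = Mul(4, r)
Function('P')(h, s) = Add(12, Pow(h, 2), Mul(-10, s)) (Function('P')(h, s) = Add(Add(Mul(h, h), Mul(Mul(2, -5), s)), Mul(4, 3)) = Add(Add(Pow(h, 2), Mul(-10, s)), 12) = Add(12, Pow(h, 2), Mul(-10, s)))
Function('V')(q) = Add(10, Pow(q, 2)) (Function('V')(q) = Add(-2, Add(12, Pow(q, 2), Mul(-10, 0))) = Add(-2, Add(12, Pow(q, 2), 0)) = Add(-2, Add(12, Pow(q, 2))) = Add(10, Pow(q, 2)))
Mul(Mul(-4, Function('V')(Mul(Add(-1, 1), Add(-1, 6)))), 32) = Mul(Mul(-4, Add(10, Pow(Mul(Add(-1, 1), Add(-1, 6)), 2))), 32) = Mul(Mul(-4, Add(10, Pow(Mul(0, 5), 2))), 32) = Mul(Mul(-4, Add(10, Pow(0, 2))), 32) = Mul(Mul(-4, Add(10, 0)), 32) = Mul(Mul(-4, 10), 32) = Mul(-40, 32) = -1280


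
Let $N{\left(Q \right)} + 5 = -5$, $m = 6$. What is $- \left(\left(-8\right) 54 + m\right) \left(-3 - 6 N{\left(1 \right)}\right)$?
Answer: $24282$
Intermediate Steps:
$N{\left(Q \right)} = -10$ ($N{\left(Q \right)} = -5 - 5 = -10$)
$- \left(\left(-8\right) 54 + m\right) \left(-3 - 6 N{\left(1 \right)}\right) = - \left(\left(-8\right) 54 + 6\right) \left(-3 - -60\right) = - \left(-432 + 6\right) \left(-3 + 60\right) = - \left(-426\right) 57 = \left(-1\right) \left(-24282\right) = 24282$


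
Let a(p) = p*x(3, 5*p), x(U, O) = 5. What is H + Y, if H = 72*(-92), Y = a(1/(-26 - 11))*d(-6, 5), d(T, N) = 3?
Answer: -245103/37 ≈ -6624.4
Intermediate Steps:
a(p) = 5*p (a(p) = p*5 = 5*p)
Y = -15/37 (Y = (5/(-26 - 11))*3 = (5/(-37))*3 = (5*(-1/37))*3 = -5/37*3 = -15/37 ≈ -0.40541)
H = -6624
H + Y = -6624 - 15/37 = -245103/37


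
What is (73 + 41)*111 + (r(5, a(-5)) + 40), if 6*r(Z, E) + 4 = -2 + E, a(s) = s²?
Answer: 76183/6 ≈ 12697.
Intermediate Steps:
r(Z, E) = -1 + E/6 (r(Z, E) = -⅔ + (-2 + E)/6 = -⅔ + (-⅓ + E/6) = -1 + E/6)
(73 + 41)*111 + (r(5, a(-5)) + 40) = (73 + 41)*111 + ((-1 + (⅙)*(-5)²) + 40) = 114*111 + ((-1 + (⅙)*25) + 40) = 12654 + ((-1 + 25/6) + 40) = 12654 + (19/6 + 40) = 12654 + 259/6 = 76183/6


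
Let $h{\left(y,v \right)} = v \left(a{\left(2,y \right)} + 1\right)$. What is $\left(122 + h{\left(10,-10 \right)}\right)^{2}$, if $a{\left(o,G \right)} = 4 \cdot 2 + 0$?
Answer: $1024$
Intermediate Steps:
$a{\left(o,G \right)} = 8$ ($a{\left(o,G \right)} = 8 + 0 = 8$)
$h{\left(y,v \right)} = 9 v$ ($h{\left(y,v \right)} = v \left(8 + 1\right) = v 9 = 9 v$)
$\left(122 + h{\left(10,-10 \right)}\right)^{2} = \left(122 + 9 \left(-10\right)\right)^{2} = \left(122 - 90\right)^{2} = 32^{2} = 1024$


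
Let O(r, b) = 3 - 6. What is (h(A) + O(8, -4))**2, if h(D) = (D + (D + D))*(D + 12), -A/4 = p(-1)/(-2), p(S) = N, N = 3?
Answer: 103041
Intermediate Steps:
O(r, b) = -3
p(S) = 3
A = 6 (A = -12/(-2) = -12*(-1)/2 = -4*(-3/2) = 6)
h(D) = 3*D*(12 + D) (h(D) = (D + 2*D)*(12 + D) = (3*D)*(12 + D) = 3*D*(12 + D))
(h(A) + O(8, -4))**2 = (3*6*(12 + 6) - 3)**2 = (3*6*18 - 3)**2 = (324 - 3)**2 = 321**2 = 103041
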